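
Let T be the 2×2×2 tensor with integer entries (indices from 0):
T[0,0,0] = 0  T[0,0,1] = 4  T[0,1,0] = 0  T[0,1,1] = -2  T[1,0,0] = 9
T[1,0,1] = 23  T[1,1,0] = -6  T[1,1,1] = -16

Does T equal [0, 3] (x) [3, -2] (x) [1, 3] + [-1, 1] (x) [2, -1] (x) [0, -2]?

Reconstruct entrywise from the claimed factors. For example, T[1,1,0] = -6 and Σₗ aₗ[1]bₗ[1]cₗ[0] = (3)·(-2)·(1) + (1)·(-1)·(0) = -6; checking all 8 entries, every one matches. The claim holds.

Yes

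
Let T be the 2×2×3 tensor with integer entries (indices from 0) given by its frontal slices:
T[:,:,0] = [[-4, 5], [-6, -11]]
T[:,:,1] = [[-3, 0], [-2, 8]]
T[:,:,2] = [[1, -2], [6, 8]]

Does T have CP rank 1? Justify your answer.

No

The mode-3 unfolding of T (rows indexed by k, columns by (i,j) = (0,0), (0,1), (1,0), (1,1)) is [[-4, 5, -6, -11], [-3, 0, -2, 8], [1, -2, 6, 8]].
There the 3×3 minor on rows k ∈ {0, 1, 2}, columns (i,j) ∈ {(0,0), (0,1), (1,0)} is det [[-4, 5, -6], [-3, 0, -2], [1, -2, 6]] = 60 ≠ 0, so this unfolding has rank ≥ 3; CP rank is at least every unfolding rank, so rank(T) ≥ 3.
In particular rank(T) ≥ 3 > 1, so T is not rank-1.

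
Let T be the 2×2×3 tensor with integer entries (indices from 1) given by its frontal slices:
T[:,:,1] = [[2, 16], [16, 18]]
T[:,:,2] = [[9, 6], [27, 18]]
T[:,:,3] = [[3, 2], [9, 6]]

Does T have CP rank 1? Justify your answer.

The mode-1 unfolding of T (rows indexed by i, columns by (j,k) = (1,1), (1,2), (1,3), (2,1), (2,2), (2,3)) is [[2, 9, 3, 16, 6, 2], [16, 27, 9, 18, 18, 6]].
There the 2×2 minor on rows i ∈ {1, 2}, columns (j,k) ∈ {(1,1), (1,2)} is det [[2, 9], [16, 27]] = -90 ≠ 0, so this unfolding has rank ≥ 2; CP rank is at least every unfolding rank, so rank(T) ≥ 2.
In particular rank(T) ≥ 2 > 1, so T is not rank-1.

No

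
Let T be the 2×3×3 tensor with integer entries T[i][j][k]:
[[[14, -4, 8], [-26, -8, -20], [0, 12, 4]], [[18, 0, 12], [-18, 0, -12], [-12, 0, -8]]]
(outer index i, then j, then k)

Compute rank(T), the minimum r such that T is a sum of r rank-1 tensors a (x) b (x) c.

Lower bound: the mode-2 unfolding of T (rows indexed by j, columns by (i,k) = (0,0), (0,1), (0,2), (1,0), (1,1), (1,2)) is [[14, -4, 8, 18, 0, 12], [-26, -8, -20, -18, 0, -12], [0, 12, 4, -12, 0, -8]].
There the 2×2 minor on rows j ∈ {0, 1}, columns (i,k) ∈ {(0,0), (0,1)} is det [[14, -4], [-26, -8]] = -216 ≠ 0, so this unfolding has rank ≥ 2; CP rank is at least every unfolding rank, so rank(T) ≥ 2. (This is only a lower bound: in general the CP rank may exceed every unfolding rank, so we still need to exhibit 2 rank-1 terms summing to T.)
Upper bound — finding two terms. Write S_k = T[:,:,k] for the frontal slices: S₀ = [[14, -26, 0], [18, -18, -12]], S₁ = [[-4, -8, 12], [0, 0, 0]], S₂ = [[8, -20, 4], [12, -12, -8]].
If T = a₁ (x) b₁ (x) c₁ + a₂ (x) b₂ (x) c₂ then each S_k = c₁[k]·a₁b₁ᵀ + c₂[k]·a₂b₂ᵀ. S₀ and S₁ are linearly independent, so a₁b₁ᵀ and a₂b₂ᵀ must span the same plane of matrices: they are the rank-1 matrices of the form x·S₀ + y·S₁.
The 2×2 minor of x·S₀ + y·S₁ on rows {0,1}, columns {0,1} is 216·x² + 216·xy = 216·(x + y)(x), vanishing at (x:y) = (1:-1) and (0:1).
M₁ = S₀ − S₁ = [[18, -18, -12], [18, -18, -12]] = 6·[1, 1][3, -3, -2]ᵀ and M₂ = S₁ = [[-4, -8, 12], [0, 0, 0]] = (-4)·[1, 0][1, 2, -3]ᵀ, so take a₁ = [1, 1], b₁ = [3, -3, -2], a₂ = [1, 0], b₂ = [1, 2, -3].
Each slice is an integer combination of E₁ = a₁b₁ᵀ and E₂ = a₂b₂ᵀ: S₀ = 6·E₁ − 4·E₂, S₁ = −4·E₂, S₂ = 4·E₁ − 4·E₂; reading off coefficients, c₁ = [6, 0, 4] and c₂ = [-4, -4, -4].
Hence T = [1, 1] (x) [3, -3, -2] (x) [6, 0, 4] + [1, 0] (x) [1, 2, -3] (x) [-4, -4, -4], so rank(T) ≤ 2.
These bounds meet, so rank(T) = 2.

2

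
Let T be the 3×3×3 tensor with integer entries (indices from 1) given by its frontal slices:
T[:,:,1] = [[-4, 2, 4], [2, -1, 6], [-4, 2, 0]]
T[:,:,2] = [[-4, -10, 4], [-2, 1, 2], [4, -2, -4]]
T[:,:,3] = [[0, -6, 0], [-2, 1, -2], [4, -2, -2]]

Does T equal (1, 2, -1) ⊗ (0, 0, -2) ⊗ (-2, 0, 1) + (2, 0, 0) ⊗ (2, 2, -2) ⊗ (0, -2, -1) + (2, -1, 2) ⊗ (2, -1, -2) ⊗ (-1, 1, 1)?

No

Reconstruct entry (1,3,1) from the claimed factors: Σₗ aₗ[1]bₗ[3]cₗ[1] = (1)·(-2)·(-2) + (2)·(-2)·(0) + (2)·(-2)·(-1) = 8, but T[1,3,1] = 4. The claim is false.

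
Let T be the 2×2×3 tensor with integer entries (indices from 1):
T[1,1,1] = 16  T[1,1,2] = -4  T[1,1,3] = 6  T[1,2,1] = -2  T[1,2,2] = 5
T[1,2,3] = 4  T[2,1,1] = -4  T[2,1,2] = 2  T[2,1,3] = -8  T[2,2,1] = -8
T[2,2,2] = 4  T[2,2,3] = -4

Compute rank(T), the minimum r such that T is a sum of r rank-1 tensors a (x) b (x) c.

3

Lower bound: in the mode-3 unfolding of T (rows indexed by k, columns by (i,j)) the 3×3 minor on rows k ∈ {1, 2, 3}, columns (i,j) ∈ {(1,1), (1,2), (2,1)} is det [[16, -2, -4], [-4, 5, 2], [6, 4, -8]] = -544 ≠ 0, so that unfolding has rank ≥ 3 and hence rank(T) ≥ 3 (CP rank is at least every unfolding rank, though it can be larger).
Upper bound: T is a sum of 3 rank-1 terms, T = [1, -2] (x) [2, 1] (x) [2, -1, 2] + [1, 0] (x) [1, 1] (x) [4, 2, 2] + [2, 1] (x) [1, -1] (x) [4, -2, 0] (one valid choice — decompositions are not unique — normalised so each a, b is primitive with positive first nonzero entry; check it by expanding all entries), so rank(T) ≤ 3.
These bounds meet, so rank(T) = 3.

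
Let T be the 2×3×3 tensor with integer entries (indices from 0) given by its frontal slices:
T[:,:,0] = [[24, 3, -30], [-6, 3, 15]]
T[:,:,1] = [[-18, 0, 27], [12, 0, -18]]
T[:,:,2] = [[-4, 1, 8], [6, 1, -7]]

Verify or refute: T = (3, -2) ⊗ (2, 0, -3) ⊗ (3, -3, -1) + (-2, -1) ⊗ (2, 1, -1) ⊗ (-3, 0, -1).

No

Reconstruct entry (0,0,0) from the claimed factors: Σₗ aₗ[0]bₗ[0]cₗ[0] = (3)·(2)·(3) + (-2)·(2)·(-3) = 30, but T[0,0,0] = 24. The claim is false.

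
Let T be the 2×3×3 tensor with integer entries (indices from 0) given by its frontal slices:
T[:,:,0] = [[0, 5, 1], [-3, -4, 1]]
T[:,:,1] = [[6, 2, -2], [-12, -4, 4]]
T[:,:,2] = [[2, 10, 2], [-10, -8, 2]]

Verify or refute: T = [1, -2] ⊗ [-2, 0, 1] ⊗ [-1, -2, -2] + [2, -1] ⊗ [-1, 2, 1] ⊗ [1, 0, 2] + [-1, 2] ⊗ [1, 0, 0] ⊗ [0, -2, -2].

No

Reconstruct entry (0,1,0) from the claimed factors: Σₗ aₗ[0]bₗ[1]cₗ[0] = (1)·(0)·(-1) + (2)·(2)·(1) + (-1)·(0)·(0) = 4, but T[0,1,0] = 5. The claim is false.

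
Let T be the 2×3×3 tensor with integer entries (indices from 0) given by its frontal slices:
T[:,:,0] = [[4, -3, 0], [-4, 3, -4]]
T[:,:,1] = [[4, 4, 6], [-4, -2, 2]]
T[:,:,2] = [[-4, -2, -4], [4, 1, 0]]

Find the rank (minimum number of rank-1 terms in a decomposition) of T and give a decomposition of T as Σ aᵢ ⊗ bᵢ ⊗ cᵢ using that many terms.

rank(T) = 3

Lower bound: the mode-3 unfolding of T (rows indexed by k, columns by (i,j) = (0,0), (0,1), (0,2), (1,0), (1,1), (1,2)) is [[4, -3, 0, -4, 3, -4], [4, 4, 6, -4, -2, 2], [-4, -2, -4, 4, 1, 0]].
There the 3×3 minor on rows k ∈ {0, 1, 2}, columns (i,j) ∈ {(0,0), (0,1), (0,2)} is det [[4, -3, 0], [4, 4, 6], [-4, -2, -4]] = 8 ≠ 0, so this unfolding has rank ≥ 3; CP rank is at least every unfolding rank, so rank(T) ≥ 3. (Unfolding ranks only ever bound the CP rank from below — rank(T) can be strictly larger than all of them — so the matching upper bound has to come from an explicit 3-term decomposition.)
Upper bound: T is a sum of 3 rank-1 terms, T = [1, -2] ⊗ [0, 1, 0] ⊗ [-2, 2, -1] + [1, -1] ⊗ [2, 0, 1] ⊗ [2, 2, -2] + [1, 1] ⊗ [0, 1, 2] ⊗ [-1, 2, -1] (written with every a and b primitive with positive leading entry and the scale carried by c; CP decompositions are not unique, and this one is verified by expanding entrywise), so rank(T) ≤ 3.
These bounds meet, so rank(T) = 3.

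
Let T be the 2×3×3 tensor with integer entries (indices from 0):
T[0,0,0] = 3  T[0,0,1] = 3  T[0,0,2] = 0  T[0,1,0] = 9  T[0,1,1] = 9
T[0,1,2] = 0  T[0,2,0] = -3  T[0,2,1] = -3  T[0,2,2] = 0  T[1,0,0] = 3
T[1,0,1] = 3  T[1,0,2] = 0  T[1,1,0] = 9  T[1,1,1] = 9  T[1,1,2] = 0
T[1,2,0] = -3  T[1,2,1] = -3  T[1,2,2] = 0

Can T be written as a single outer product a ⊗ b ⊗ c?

Yes

If T = a ⊗ b ⊗ c then every fibre of T is a multiple of the corresponding factor, so read the factors off the fibres through the nonzero entry T[0,0,0] = 3.
The mode-1 fibre T[:,0,0] = [3, 3] gives a = (1, 1) (primitive direction); the mode-2 fibre T[0,:,0] = [3, 9, -3] gives b = (1, 3, -1); then c[k] = T[0,0,k] / (a[0]·b[0]) = [3, 3, 0] / 1 = (3, 3, 0).
Expanding (1, 1) ⊗ (1, 3, -1) ⊗ (3, 3, 0) reproduces all 18 entries of T, so T = (1, 1) ⊗ (1, 3, -1) ⊗ (3, 3, 0) and rank(T) ≤ 1.
Equivalently every frontal slice T[:,:,k] is c[k] times the rank-1 matrix (1, 1) ⊗ (1, 3, -1). So T has rank 1 (it is nonzero).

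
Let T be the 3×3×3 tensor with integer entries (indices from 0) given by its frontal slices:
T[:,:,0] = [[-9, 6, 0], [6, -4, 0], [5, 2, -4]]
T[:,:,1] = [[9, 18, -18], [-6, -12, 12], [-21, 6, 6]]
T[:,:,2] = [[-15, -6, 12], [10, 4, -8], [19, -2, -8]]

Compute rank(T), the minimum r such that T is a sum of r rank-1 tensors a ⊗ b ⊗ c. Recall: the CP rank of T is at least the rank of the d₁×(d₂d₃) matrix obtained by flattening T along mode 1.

2

Lower bound: in the mode-1 unfolding of T (rows indexed by i, columns by (j,k)) the 2×2 minor on rows i ∈ {0, 2}, columns (j,k) ∈ {(0,0), (0,1)} is det [[-9, 9], [5, -21]] = 144 ≠ 0, so that unfolding has rank ≥ 2 and hence rank(T) ≥ 2 (CP rank is at least every unfolding rank, though it can be larger).
Upper bound: with S_k = T[:,:,k], the two rank-1 terms a₁b₁ᵀ, a₂b₂ᵀ are the rank-1 members of the pencil x·S₀ + y·S₁.
The 2×2 minor of x·S₀ + y·S₁ on rows {0,2}, columns {0,1} is −48·x² + 432·y² = (-48)·(x − 3·y)(x + 3·y), vanishing at (x:y) = (3:1) and (3:-1).
M₁ = 3·S₀ + S₁ = [[-18, 36, -18], [12, -24, 12], [-6, 12, -6]] = (-6)·[3, -2, 1][1, -2, 1]ᵀ and M₂ = 3·S₀ − S₁ = [[-36, 0, 18], [24, 0, -12], [36, 0, -18]] = (-6)·[3, -2, -3][2, 0, -1]ᵀ, so take a₁ = [3, -2, 1], b₁ = [1, -2, 1], a₂ = [3, -2, -3], b₂ = [2, 0, -1].
Each slice is an integer combination of E₁ = a₁b₁ᵀ and E₂ = a₂b₂ᵀ: S₀ = −E₁ − E₂, S₁ = −3·E₁ + 3·E₂, S₂ = E₁ − 3·E₂; reading off coefficients, c₁ = [-1, -3, 1] and c₂ = [-1, 3, -3].
Hence T = [3, -2, 1] ⊗ [1, -2, 1] ⊗ [-1, -3, 1] + [3, -2, -3] ⊗ [2, 0, -1] ⊗ [-1, 3, -3], so rank(T) ≤ 2.
These bounds meet, so rank(T) = 2.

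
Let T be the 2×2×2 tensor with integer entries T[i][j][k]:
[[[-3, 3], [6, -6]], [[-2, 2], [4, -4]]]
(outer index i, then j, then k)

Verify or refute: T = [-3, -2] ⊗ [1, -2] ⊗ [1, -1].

Yes

Reconstruct entrywise from the claimed factors. For example, T[1,1,0] = 4 and Σₗ aₗ[1]bₗ[1]cₗ[0] = (-2)·(-2)·(1) = 4; checking all 8 entries, every one matches. The claim holds.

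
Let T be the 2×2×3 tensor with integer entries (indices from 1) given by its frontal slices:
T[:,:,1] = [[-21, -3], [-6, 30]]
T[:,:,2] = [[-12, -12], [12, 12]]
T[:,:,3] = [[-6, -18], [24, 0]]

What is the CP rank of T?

Lower bound: in the mode-3 unfolding of T (rows indexed by k, columns by (i,j)) the 2×2 minor on rows k ∈ {1, 2}, columns (i,j) ∈ {(1,1), (1,2)} is det [[-21, -3], [-12, -12]] = 216 ≠ 0, so that unfolding has rank ≥ 2 and hence rank(T) ≥ 2 (CP rank is at least every unfolding rank, though it can be larger).
Upper bound: with S_k = T[:,:,k], the two rank-1 terms a₁b₁ᵀ, a₂b₂ᵀ are the rank-1 members of the pencil x·S₁ + y·S₂.
det(x·S₁ + y·S₂) is −648·x² − 648·xy = (-648)·(x + y)(x), vanishing at (x:y) = (1:-1) and (0:1).
M₁ = S₁ − S₂ = [[-9, 9], [-18, 18]] = (-9)·[1, 2][1, -1]ᵀ and M₂ = S₂ = [[-12, -12], [12, 12]] = (-12)·[1, -1][1, 1]ᵀ, so take a₁ = [1, 2], b₁ = [1, -1], a₂ = [1, -1], b₂ = [1, 1].
Each slice is an integer combination of E₁ = a₁b₁ᵀ and E₂ = a₂b₂ᵀ: S₁ = −9·E₁ − 12·E₂, S₂ = −12·E₂, S₃ = 6·E₁ − 12·E₂; reading off coefficients, c₁ = [-9, 0, 6] and c₂ = [-12, -12, -12].
Hence T = [1, 2] ⊗ [1, -1] ⊗ [-9, 0, 6] + [1, -1] ⊗ [1, 1] ⊗ [-12, -12, -12], so rank(T) ≤ 2.
These bounds meet, so rank(T) = 2.

2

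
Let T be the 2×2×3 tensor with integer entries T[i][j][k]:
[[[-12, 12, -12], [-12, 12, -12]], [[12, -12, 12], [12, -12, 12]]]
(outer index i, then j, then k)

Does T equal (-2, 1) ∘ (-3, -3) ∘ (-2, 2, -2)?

Reconstruct entry (1,0,0) from the claimed factors: Σₗ aₗ[1]bₗ[0]cₗ[0] = (1)·(-3)·(-2) = 6, but T[1,0,0] = 12. The claim is false.

No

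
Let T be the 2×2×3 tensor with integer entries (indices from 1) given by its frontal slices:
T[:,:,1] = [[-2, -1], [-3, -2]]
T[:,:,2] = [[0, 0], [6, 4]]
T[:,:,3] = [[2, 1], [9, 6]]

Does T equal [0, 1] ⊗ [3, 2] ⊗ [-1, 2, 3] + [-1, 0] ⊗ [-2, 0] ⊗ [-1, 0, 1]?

No

Reconstruct entry (1,2,1) from the claimed factors: Σₗ aₗ[1]bₗ[2]cₗ[1] = (0)·(2)·(-1) + (-1)·(0)·(-1) = 0, but T[1,2,1] = -1. The claim is false.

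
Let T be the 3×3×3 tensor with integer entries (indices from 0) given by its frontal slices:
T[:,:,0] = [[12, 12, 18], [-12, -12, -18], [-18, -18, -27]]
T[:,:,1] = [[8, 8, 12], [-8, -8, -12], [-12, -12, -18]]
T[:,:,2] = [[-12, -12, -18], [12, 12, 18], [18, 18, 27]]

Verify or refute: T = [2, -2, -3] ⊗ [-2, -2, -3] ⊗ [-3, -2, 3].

Reconstruct entrywise from the claimed factors. For example, T[1,1,2] = 12 and Σₗ aₗ[1]bₗ[1]cₗ[2] = (-2)·(-2)·(3) = 12; checking all 27 entries, every one matches. The claim holds.

Yes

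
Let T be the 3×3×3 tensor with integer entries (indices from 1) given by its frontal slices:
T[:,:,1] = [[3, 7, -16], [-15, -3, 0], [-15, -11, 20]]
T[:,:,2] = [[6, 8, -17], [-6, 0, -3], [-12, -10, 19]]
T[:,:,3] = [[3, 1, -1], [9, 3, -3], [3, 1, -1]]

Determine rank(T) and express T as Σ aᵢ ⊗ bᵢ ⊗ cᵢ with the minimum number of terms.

rank(T) = 2

Lower bound: in the mode-3 unfolding of T (rows indexed by k, columns by (i,j)) the 2×2 minor on rows k ∈ {1, 2}, columns (i,j) ∈ {(1,1), (1,2)} is det [[3, 7], [6, 8]] = -18 ≠ 0, so that unfolding has rank ≥ 2 and hence rank(T) ≥ 2 (CP rank is at least every unfolding rank, though it can be larger).
Upper bound: with S_k = T[:,:,k], the two rank-1 terms a₁b₁ᵀ, a₂b₂ᵀ are the rank-1 members of the pencil x·S₁ + y·S₂.
The 2×2 minor of x·S₁ + y·S₂ on rows {1,2}, columns {1,2} is 96·x² + 144·xy + 48·y² = 48·(x + y)(2·x + y), vanishing at (x:y) = (1:-1) and (1:-2).
M₁ = S₁ − S₂ = [[-3, -1, 1], [-9, -3, 3], [-3, -1, 1]] = −[1, 3, 1][3, 1, -1]ᵀ and M₂ = S₁ − 2·S₂ = [[-9, -9, 18], [-3, -3, 6], [9, 9, -18]] = (-3)·[3, 1, -3][1, 1, -2]ᵀ, so take a₁ = [1, 3, 1], b₁ = [3, 1, -1], a₂ = [3, 1, -3], b₂ = [1, 1, -2].
Each slice is an integer combination of E₁ = a₁b₁ᵀ and E₂ = a₂b₂ᵀ: S₁ = −2·E₁ + 3·E₂, S₂ = −E₁ + 3·E₂, S₃ = E₁; reading off coefficients, c₁ = [-2, -1, 1] and c₂ = [3, 3, 0].
Hence T = [1, 3, 1] ⊗ [3, 1, -1] ⊗ [-2, -1, 1] + [3, 1, -3] ⊗ [1, 1, -2] ⊗ [3, 3, 0], so rank(T) ≤ 2.
These bounds meet, so rank(T) = 2.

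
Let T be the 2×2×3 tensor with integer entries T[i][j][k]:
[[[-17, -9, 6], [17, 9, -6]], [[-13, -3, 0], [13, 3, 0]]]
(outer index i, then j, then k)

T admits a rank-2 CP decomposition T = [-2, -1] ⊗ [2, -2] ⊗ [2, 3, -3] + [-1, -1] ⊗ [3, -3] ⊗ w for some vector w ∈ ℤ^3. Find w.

w = [3, -1, 2]

Subtract the known terms from T to get the rank-1 residual R = [-1, -1] ⊗ [3, -3] ⊗ w, so R[i,j,k] = a[i]·b[j]·w[k]. Pick indices with nonzero a[0]·b[0] = (-1)·(3) = -3. Only the fibre through (0,0,·) is needed: R[0,0,:] = T[0,0,:] − Σₗ aₗ[0]bₗ[0]cₗ = [-17, -9, 6] − (-2)·(2)·[2, 3, -3] = [-9, 3, -6]. Then w[k] = R[0,0,k] / -3 for each k, giving w = [-9, 3, -6] / -3 = [3, -1, 2].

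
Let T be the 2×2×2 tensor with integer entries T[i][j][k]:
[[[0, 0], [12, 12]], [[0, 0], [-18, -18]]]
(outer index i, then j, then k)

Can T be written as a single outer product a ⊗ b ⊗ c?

Yes

If T = a ⊗ b ⊗ c then every fibre of T is a multiple of the corresponding factor, so read the factors off the fibres through the nonzero entry T[0,1,0] = 12.
The mode-1 fibre T[:,1,0] = [12, -18] gives a = [2, -3] (primitive direction); the mode-2 fibre T[0,:,0] = [0, 12] gives b = [0, 1]; then c[k] = T[0,1,k] / (a[0]·b[1]) = [12, 12] / 2 = [6, 6].
Expanding [2, -3] ⊗ [0, 1] ⊗ [6, 6] reproduces all 8 entries of T, so T = [2, -3] ⊗ [0, 1] ⊗ [6, 6] and rank(T) ≤ 1.
Equivalently every frontal slice T[:,:,k] is c[k] times the rank-1 matrix [2, -3] ⊗ [0, 1]. So T has rank 1 (it is nonzero).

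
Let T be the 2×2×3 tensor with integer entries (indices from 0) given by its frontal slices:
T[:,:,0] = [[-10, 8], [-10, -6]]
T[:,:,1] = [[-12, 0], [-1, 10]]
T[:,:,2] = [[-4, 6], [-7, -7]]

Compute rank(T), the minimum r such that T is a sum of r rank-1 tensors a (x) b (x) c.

Lower bound: the mode-3 unfolding of T (rows indexed by k, columns by (i,j) = (0,0), (0,1), (1,0), (1,1)) is [[-10, 8, -10, -6], [-12, 0, -1, 10], [-4, 6, -7, -7]].
There the 3×3 minor on rows k ∈ {0, 1, 2}, columns (i,j) ∈ {(0,0), (0,1), (1,0)} is det [[-10, 8, -10], [-12, 0, -1], [-4, 6, -7]] = 20 ≠ 0, so this unfolding has rank ≥ 3; CP rank is at least every unfolding rank, so rank(T) ≥ 3. (This is only a lower bound: in general the CP rank may exceed every unfolding rank, so we still need to exhibit 3 rank-1 terms summing to T.)
Upper bound: T is a sum of 3 rank-1 terms, T = [1, -2] (x) [1, 2] (x) [2, -2, 2] + [2, 1] (x) [1, 0] (x) [-2, -1, -1] + [2, 1] (x) [2, -1] (x) [-2, -2, -1] (one valid choice — decompositions are not unique — normalised so each a, b is primitive with positive first nonzero entry; check it by expanding all entries), so rank(T) ≤ 3.
These bounds meet, so rank(T) = 3.

3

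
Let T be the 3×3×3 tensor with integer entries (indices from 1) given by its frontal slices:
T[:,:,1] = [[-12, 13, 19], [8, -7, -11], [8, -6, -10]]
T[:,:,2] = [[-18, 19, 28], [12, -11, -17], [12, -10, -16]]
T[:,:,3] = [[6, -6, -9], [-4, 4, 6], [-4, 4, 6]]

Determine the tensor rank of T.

Lower bound: the mode-2 unfolding of T (rows indexed by j, columns by (i,k) = (1,1), (1,2), (1,3), (2,1), (2,2), (2,3), (3,1), (3,2), (3,3)) is [[-12, -18, 6, 8, 12, -4, 8, 12, -4], [13, 19, -6, -7, -11, 4, -6, -10, 4], [19, 28, -9, -11, -17, 6, -10, -16, 6]].
There the 2×2 minor on rows j ∈ {1, 2}, columns (i,k) ∈ {(1,1), (1,2)} is det [[-12, -18], [13, 19]] = 6 ≠ 0, so this unfolding has rank ≥ 2; CP rank is at least every unfolding rank, so rank(T) ≥ 2. (Flattening ranks never certify an upper bound on CP rank; for that we must actually write T with 2 rank-1 terms.)
Upper bound — finding two terms. Write S_k = T[:,:,k] for the frontal slices: S₁ = [[-12, 13, 19], [8, -7, -11], [8, -6, -10]], S₂ = [[-18, 19, 28], [12, -11, -17], [12, -10, -16]], S₃ = [[6, -6, -9], [-4, 4, 6], [-4, 4, 6]].
If T = a₁ ⊗ b₁ ⊗ c₁ + a₂ ⊗ b₂ ⊗ c₂ then each S_k = c₁[k]·a₁b₁ᵀ + c₂[k]·a₂b₂ᵀ. S₁ and S₂ are linearly independent, so a₁b₁ᵀ and a₂b₂ᵀ must span the same plane of matrices: they are the rank-1 matrices of the form x·S₁ + y·S₂.
The 2×2 minor of x·S₁ + y·S₂ on rows {1,2}, columns {1,2} is −20·x² − 50·xy − 30·y² = (-10)·(2·x + 3·y)(x + y), vanishing at (x:y) = (3:-2) and (1:-1).
M₁ = 3·S₁ − 2·S₂ = [[0, 1, 1], [0, 1, 1], [0, 2, 2]] = [1, 1, 2][0, 1, 1]ᵀ and M₂ = S₁ − S₂ = [[6, -6, -9], [-4, 4, 6], [-4, 4, 6]] = [3, -2, -2][2, -2, -3]ᵀ, so take a₁ = [1, 1, 2], b₁ = [0, 1, 1], a₂ = [3, -2, -2], b₂ = [2, -2, -3].
Each slice is an integer combination of E₁ = a₁b₁ᵀ and E₂ = a₂b₂ᵀ: S₁ = E₁ − 2·E₂, S₂ = E₁ − 3·E₂, S₃ = E₂; reading off coefficients, c₁ = [1, 1, 0] and c₂ = [-2, -3, 1].
Hence T = [1, 1, 2] ⊗ [0, 1, 1] ⊗ [1, 1, 0] + [3, -2, -2] ⊗ [2, -2, -3] ⊗ [-2, -3, 1], so rank(T) ≤ 2.
These bounds meet, so rank(T) = 2.

2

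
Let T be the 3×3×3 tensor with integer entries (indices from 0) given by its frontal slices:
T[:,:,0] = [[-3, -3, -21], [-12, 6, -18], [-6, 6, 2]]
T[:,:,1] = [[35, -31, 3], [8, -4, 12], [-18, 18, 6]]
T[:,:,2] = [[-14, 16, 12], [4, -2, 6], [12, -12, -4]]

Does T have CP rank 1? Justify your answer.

The mode-3 unfolding of T (rows indexed by k, columns by (i,j) = (0,0), (0,1), (0,2), (1,0), (1,1), (1,2), (2,0), (2,1), (2,2)) is [[-3, -3, -21, -12, 6, -18, -6, 6, 2], [35, -31, 3, 8, -4, 12, -18, 18, 6], [-14, 16, 12, 4, -2, 6, 12, -12, -4]].
There the 2×2 minor on rows k ∈ {0, 1}, columns (i,j) ∈ {(0,0), (0,1)} is det [[-3, -3], [35, -31]] = 198 ≠ 0, so this unfolding has rank ≥ 2; CP rank is at least every unfolding rank, so rank(T) ≥ 2.
In particular rank(T) ≥ 2 > 1, so T is not rank-1.

No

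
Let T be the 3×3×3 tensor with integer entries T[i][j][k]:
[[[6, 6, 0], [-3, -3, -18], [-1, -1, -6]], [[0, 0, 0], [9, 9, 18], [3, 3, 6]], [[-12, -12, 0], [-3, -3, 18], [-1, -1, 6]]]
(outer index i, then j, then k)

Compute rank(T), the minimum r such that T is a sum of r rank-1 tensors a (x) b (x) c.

2

Lower bound: the mode-3 unfolding of T (rows indexed by k, columns by (i,j) = (0,0), (0,1), (0,2), (1,0), (1,1), (1,2), (2,0), (2,1), (2,2)) is [[6, -3, -1, 0, 9, 3, -12, -3, -1], [6, -3, -1, 0, 9, 3, -12, -3, -1], [0, -18, -6, 0, 18, 6, 0, 18, 6]].
There the 2×2 minor on rows k ∈ {0, 2}, columns (i,j) ∈ {(0,0), (0,1)} is det [[6, -3], [0, -18]] = -108 ≠ 0, so this unfolding has rank ≥ 2; CP rank is at least every unfolding rank, so rank(T) ≥ 2. (Flattening ranks never certify an upper bound on CP rank; for that we must actually write T with 2 rank-1 terms.)
Upper bound — finding two terms. Write S_k = T[:,:,k] for the frontal slices: S₀ = [[6, -3, -1], [0, 9, 3], [-12, -3, -1]], S₁ = [[6, -3, -1], [0, 9, 3], [-12, -3, -1]], S₂ = [[0, -18, -6], [0, 18, 6], [0, 18, 6]].
If T = a₁ (x) b₁ (x) c₁ + a₂ (x) b₂ (x) c₂ then each S_k = c₁[k]·a₁b₁ᵀ + c₂[k]·a₂b₂ᵀ. S₀ and S₂ are linearly independent, so a₁b₁ᵀ and a₂b₂ᵀ must span the same plane of matrices: they are the rank-1 matrices of the form x·S₀ + y·S₂.
The 2×2 minor of x·S₀ + y·S₂ on rows {0,1}, columns {0,1} is 54·x² + 108·xy = 54·(x + 2·y)(x), vanishing at (x:y) = (2:-1) and (0:1).
M₁ = 2·S₀ − S₂ = [[12, 12, 4], [0, 0, 0], [-24, -24, -8]] = 4·(1, 0, -2)(3, 3, 1)ᵀ and M₂ = S₂ = [[0, -18, -6], [0, 18, 6], [0, 18, 6]] = (-6)·(1, -1, -1)(0, 3, 1)ᵀ, so take a₁ = (1, 0, -2), b₁ = (3, 3, 1), a₂ = (1, -1, -1), b₂ = (0, 3, 1).
Each slice is an integer combination of E₁ = a₁b₁ᵀ and E₂ = a₂b₂ᵀ: S₀ = 2·E₁ − 3·E₂, S₁ = 2·E₁ − 3·E₂, S₂ = −6·E₂; reading off coefficients, c₁ = (2, 2, 0) and c₂ = (-3, -3, -6).
Hence T = (1, 0, -2) (x) (3, 3, 1) (x) (2, 2, 0) + (1, -1, -1) (x) (0, 3, 1) (x) (-3, -3, -6), so rank(T) ≤ 2.
These bounds meet, so rank(T) = 2.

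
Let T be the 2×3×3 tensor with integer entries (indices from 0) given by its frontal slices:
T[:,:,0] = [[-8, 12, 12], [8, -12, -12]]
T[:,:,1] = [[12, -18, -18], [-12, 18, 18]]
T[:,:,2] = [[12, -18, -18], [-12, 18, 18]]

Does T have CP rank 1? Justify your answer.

Yes

If T = a (x) b (x) c then every fibre of T is a multiple of the corresponding factor, so read the factors off the fibres through the nonzero entry T[0,0,0] = -8.
The mode-1 fibre T[:,0,0] = [-8, 8] gives a = [1, -1] (primitive direction); the mode-2 fibre T[0,:,0] = [-8, 12, 12] gives b = [2, -3, -3]; then c[k] = T[0,0,k] / (a[0]·b[0]) = [-8, 12, 12] / 2 = [-4, 6, 6].
Expanding [1, -1] (x) [2, -3, -3] (x) [-4, 6, 6] reproduces all 18 entries of T, so T = [1, -1] (x) [2, -3, -3] (x) [-4, 6, 6] and rank(T) ≤ 1.
Equivalently every frontal slice T[:,:,k] is c[k] times the rank-1 matrix [1, -1] (x) [2, -3, -3]. So T has rank 1 (it is nonzero).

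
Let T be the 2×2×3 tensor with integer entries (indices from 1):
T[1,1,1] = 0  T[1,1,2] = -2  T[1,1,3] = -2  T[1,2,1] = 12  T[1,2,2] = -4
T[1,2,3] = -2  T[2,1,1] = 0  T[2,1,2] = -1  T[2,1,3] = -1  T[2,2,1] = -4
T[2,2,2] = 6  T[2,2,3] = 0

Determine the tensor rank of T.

3

Lower bound: the mode-3 unfolding of T (rows indexed by k, columns by (i,j) = (1,1), (1,2), (2,1), (2,2)) is [[0, 12, 0, -4], [-2, -4, -1, 6], [-2, -2, -1, 0]].
There the 3×3 minor on rows k ∈ {1, 2, 3}, columns (i,j) ∈ {(1,1), (1,2), (2,2)} is det [[0, 12, -4], [-2, -4, 6], [-2, -2, 0]] = -128 ≠ 0, so this unfolding has rank ≥ 3; CP rank is at least every unfolding rank, so rank(T) ≥ 3. (Unfolding ranks only ever bound the CP rank from below — rank(T) can be strictly larger than all of them — so the matching upper bound has to come from an explicit 3-term decomposition.)
Upper bound: T is a sum of 3 rank-1 terms, T = [1, -1] ⊗ [0, 1] ⊗ [4, -4, 2] + [1, 0] ⊗ [0, 1] ⊗ [8, -4, -8] + [2, 1] ⊗ [1, -2] ⊗ [0, -1, -1] (written with every a and b primitive with positive leading entry and the scale carried by c; CP decompositions are not unique, and this one is verified by expanding entrywise), so rank(T) ≤ 3.
These bounds meet, so rank(T) = 3.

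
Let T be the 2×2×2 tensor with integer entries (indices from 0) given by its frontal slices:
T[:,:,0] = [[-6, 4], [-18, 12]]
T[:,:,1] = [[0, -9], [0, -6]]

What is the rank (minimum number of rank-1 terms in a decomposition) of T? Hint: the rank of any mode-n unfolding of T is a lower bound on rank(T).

Lower bound: the mode-3 unfolding of T (rows indexed by k, columns by (i,j) = (0,0), (0,1), (1,0), (1,1)) is [[-6, 4, -18, 12], [0, -9, 0, -6]].
There the 2×2 minor on rows k ∈ {0, 1}, columns (i,j) ∈ {(0,0), (0,1)} is det [[-6, 4], [0, -9]] = 54 ≠ 0, so this unfolding has rank ≥ 2; CP rank is at least every unfolding rank, so rank(T) ≥ 2. (Flattening ranks never certify an upper bound on CP rank; for that we must actually write T with 2 rank-1 terms.)
Upper bound — finding two terms. Write S_k = T[:,:,k] for the frontal slices: S₀ = [[-6, 4], [-18, 12]], S₁ = [[0, -9], [0, -6]].
If T = a₁ (x) b₁ (x) c₁ + a₂ (x) b₂ (x) c₂ then each S_k = c₁[k]·a₁b₁ᵀ + c₂[k]·a₂b₂ᵀ. S₀ and S₁ are linearly independent, so a₁b₁ᵀ and a₂b₂ᵀ must span the same plane of matrices: they are the rank-1 matrices of the form x·S₀ + y·S₁.
det(x·S₀ + y·S₁) is −126·xy = (-126)·(y)(x), vanishing at (x:y) = (1:0) and (0:1).
M₁ = S₀ = [[-6, 4], [-18, 12]] = (-2)·[1, 3][3, -2]ᵀ and M₂ = S₁ = [[0, -9], [0, -6]] = (-3)·[3, 2][0, 1]ᵀ, so take a₁ = [1, 3], b₁ = [3, -2], a₂ = [3, 2], b₂ = [0, 1].
Each slice is an integer combination of E₁ = a₁b₁ᵀ and E₂ = a₂b₂ᵀ: S₀ = −2·E₁, S₁ = −3·E₂; reading off coefficients, c₁ = [-2, 0] and c₂ = [0, -3].
Hence T = [1, 3] (x) [3, -2] (x) [-2, 0] + [3, 2] (x) [0, 1] (x) [0, -3], so rank(T) ≤ 2.
These bounds meet, so rank(T) = 2.

2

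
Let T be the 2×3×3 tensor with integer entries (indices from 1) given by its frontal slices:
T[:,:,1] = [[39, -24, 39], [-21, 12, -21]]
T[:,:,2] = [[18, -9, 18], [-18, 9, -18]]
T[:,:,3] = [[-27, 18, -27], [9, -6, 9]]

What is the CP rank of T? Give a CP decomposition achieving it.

Lower bound: the mode-3 unfolding of T (rows indexed by k, columns by (i,j) = (1,1), (1,2), (1,3), (2,1), (2,2), (2,3)) is [[39, -24, 39, -21, 12, -21], [18, -9, 18, -18, 9, -18], [-27, 18, -27, 9, -6, 9]].
There the 2×2 minor on rows k ∈ {1, 2}, columns (i,j) ∈ {(1,1), (1,2)} is det [[39, -24], [18, -9]] = 81 ≠ 0, so this unfolding has rank ≥ 2; CP rank is at least every unfolding rank, so rank(T) ≥ 2. (Unfolding ranks only ever bound the CP rank from below — rank(T) can be strictly larger than all of them — so the matching upper bound has to come from an explicit 2-term decomposition.)
Upper bound — finding two terms. Write S_k = T[:,:,k] for the frontal slices: S₁ = [[39, -24, 39], [-21, 12, -21]], S₂ = [[18, -9, 18], [-18, 9, -18]], S₃ = [[-27, 18, -27], [9, -6, 9]].
If T = a₁ ∘ b₁ ∘ c₁ + a₂ ∘ b₂ ∘ c₂ then each S_k = c₁[k]·a₁b₁ᵀ + c₂[k]·a₂b₂ᵀ. S₁ and S₂ are linearly independent, so a₁b₁ᵀ and a₂b₂ᵀ must span the same plane of matrices: they are the rank-1 matrices of the form x·S₁ + y·S₂.
The 2×2 minor of x·S₁ + y·S₂ on rows {1,2}, columns {1,2} is −36·x² − 54·xy = (-18)·(2·x + 3·y)(x), vanishing at (x:y) = (3:-2) and (0:1).
M₁ = 3·S₁ − 2·S₂ = [[81, -54, 81], [-27, 18, -27]] = 9·(3, -1)(3, -2, 3)ᵀ and M₂ = S₂ = [[18, -9, 18], [-18, 9, -18]] = 9·(1, -1)(2, -1, 2)ᵀ, so take a₁ = (3, -1), b₁ = (3, -2, 3), a₂ = (1, -1), b₂ = (2, -1, 2).
Each slice is an integer combination of E₁ = a₁b₁ᵀ and E₂ = a₂b₂ᵀ: S₁ = 3·E₁ + 6·E₂, S₂ = 9·E₂, S₃ = −3·E₁; reading off coefficients, c₁ = (3, 0, -3) and c₂ = (6, 9, 0).
Hence T = (3, -1) ∘ (3, -2, 3) ∘ (3, 0, -3) + (1, -1) ∘ (2, -1, 2) ∘ (6, 9, 0), so rank(T) ≤ 2.
These bounds meet, so rank(T) = 2.

rank(T) = 2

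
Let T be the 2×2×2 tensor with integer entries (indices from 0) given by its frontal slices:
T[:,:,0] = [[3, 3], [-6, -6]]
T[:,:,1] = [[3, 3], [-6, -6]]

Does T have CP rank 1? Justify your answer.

The mode-1 fibre T[:,0,0] = [3, -6] gives a = (1, -2) (primitive direction); the mode-2 fibre T[0,:,0] = [3, 3] gives b = (1, 1); then c[k] = T[0,0,k] / (a[0]·b[0]) = [3, 3] / 1 = (3, 3).
Expanding (1, -2) ⊗ (1, 1) ⊗ (3, 3) reproduces all 8 entries of T, so T = (1, -2) ⊗ (1, 1) ⊗ (3, 3) and rank(T) ≤ 1.
Equivalently every frontal slice T[:,:,k] is c[k] times the rank-1 matrix (1, -2) ⊗ (1, 1). So T has rank 1 (it is nonzero).

Yes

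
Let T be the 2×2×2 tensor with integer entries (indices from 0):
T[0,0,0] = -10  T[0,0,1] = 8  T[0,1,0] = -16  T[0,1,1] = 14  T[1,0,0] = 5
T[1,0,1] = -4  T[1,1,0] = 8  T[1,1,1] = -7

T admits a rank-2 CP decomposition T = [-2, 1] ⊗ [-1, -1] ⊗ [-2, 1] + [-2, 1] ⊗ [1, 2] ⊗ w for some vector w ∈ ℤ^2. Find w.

w = [3, -3]

Subtract the known terms from T to get the rank-1 residual R = [-2, 1] ⊗ [1, 2] ⊗ w, so R[i,j,k] = a[i]·b[j]·w[k]. Pick indices with nonzero a[0]·b[0] = (-2)·(1) = -2. Only the fibre through (0,0,·) is needed: R[0,0,:] = T[0,0,:] − Σₗ aₗ[0]bₗ[0]cₗ = [-10, 8] − (-2)·(-1)·[-2, 1] = [-6, 6]. Then w[k] = R[0,0,k] / -2 for each k, giving w = [-6, 6] / -2 = [3, -3].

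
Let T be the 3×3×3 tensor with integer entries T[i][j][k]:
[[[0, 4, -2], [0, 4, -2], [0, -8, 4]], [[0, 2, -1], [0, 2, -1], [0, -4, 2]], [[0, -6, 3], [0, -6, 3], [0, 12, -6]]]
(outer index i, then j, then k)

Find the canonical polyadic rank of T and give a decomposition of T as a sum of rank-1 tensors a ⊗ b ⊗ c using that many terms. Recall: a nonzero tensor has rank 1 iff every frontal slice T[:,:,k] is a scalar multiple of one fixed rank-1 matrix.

rank(T) = 1

Lower bound: T ≠ 0 (e.g. T[0,0,1] = 4), so rank(T) ≥ 1.
Upper bound: the mode-1 fibre T[:,0,1] = [4, 2, -6] gives a = [2, 1, -3] (primitive direction); the mode-2 fibre T[0,:,1] = [4, 4, -8] gives b = [1, 1, -2]; then c[k] = T[0,0,k] / (a[0]·b[0]) = [0, 4, -2] / 2 = [0, 2, -1].
Expanding [2, 1, -3] ⊗ [1, 1, -2] ⊗ [0, 2, -1] reproduces all 27 entries of T, so T = [2, 1, -3] ⊗ [1, 1, -2] ⊗ [0, 2, -1] and rank(T) ≤ 1.
These bounds meet, so rank(T) = 1.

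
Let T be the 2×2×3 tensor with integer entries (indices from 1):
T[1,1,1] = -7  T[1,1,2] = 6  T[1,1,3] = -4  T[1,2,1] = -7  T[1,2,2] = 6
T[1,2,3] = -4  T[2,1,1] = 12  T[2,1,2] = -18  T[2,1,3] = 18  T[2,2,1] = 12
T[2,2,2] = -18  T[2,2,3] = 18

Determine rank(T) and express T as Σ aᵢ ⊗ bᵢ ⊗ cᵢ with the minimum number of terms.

Lower bound: the mode-1 unfolding of T (rows indexed by i, columns by (j,k) = (1,1), (1,2), (1,3), (2,1), (2,2), (2,3)) is [[-7, 6, -4, -7, 6, -4], [12, -18, 18, 12, -18, 18]].
There the 2×2 minor on rows i ∈ {1, 2}, columns (j,k) ∈ {(1,1), (1,2)} is det [[-7, 6], [12, -18]] = 54 ≠ 0, so this unfolding has rank ≥ 2; CP rank is at least every unfolding rank, so rank(T) ≥ 2. (Flattening ranks never certify an upper bound on CP rank; for that we must actually write T with 2 rank-1 terms.)
Upper bound — finding two terms. Every mode-2 slice of T is a multiple of one matrix: T[:,j,:] = b[j]·M with b = (1, 1) and M = [[-7, 6, -4], [12, -18, 18]] (rows indexed by i, columns by k). So it suffices to write M as a sum of two rank-1 matrices.
Splitting M by its rows (i = 1, 2), M = (1, 0)(-7, 6, -4)ᵀ + (0, 1)(12, -18, 18)ᵀ.
Hence T = (1, 0) ⊗ (1, 1) ⊗ (-7, 6, -4) + (0, 1) ⊗ (1, 1) ⊗ (12, -18, 18), so rank(T) ≤ 2.
These bounds meet, so rank(T) = 2.

rank(T) = 2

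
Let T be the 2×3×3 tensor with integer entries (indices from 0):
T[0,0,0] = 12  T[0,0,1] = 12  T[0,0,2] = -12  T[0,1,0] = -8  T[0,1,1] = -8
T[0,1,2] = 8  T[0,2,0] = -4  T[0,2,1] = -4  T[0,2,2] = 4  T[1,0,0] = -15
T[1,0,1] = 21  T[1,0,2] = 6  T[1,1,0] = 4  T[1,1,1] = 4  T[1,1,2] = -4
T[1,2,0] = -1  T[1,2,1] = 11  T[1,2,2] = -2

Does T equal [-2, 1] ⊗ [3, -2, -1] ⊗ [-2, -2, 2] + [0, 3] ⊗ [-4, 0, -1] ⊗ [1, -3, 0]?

No

Reconstruct entry (1,0,0) from the claimed factors: Σₗ aₗ[1]bₗ[0]cₗ[0] = (1)·(3)·(-2) + (3)·(-4)·(1) = -18, but T[1,0,0] = -15. The claim is false.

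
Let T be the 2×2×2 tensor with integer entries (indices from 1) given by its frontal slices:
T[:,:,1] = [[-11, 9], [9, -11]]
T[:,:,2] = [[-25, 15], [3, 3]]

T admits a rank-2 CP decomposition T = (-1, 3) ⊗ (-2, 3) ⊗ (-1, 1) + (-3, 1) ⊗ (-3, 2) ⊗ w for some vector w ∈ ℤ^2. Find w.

w = (-1, -3)

Subtract the known terms from T to get the rank-1 residual R = (-3, 1) ⊗ (-3, 2) ⊗ w, so R[i,j,k] = a[i]·b[j]·w[k]. Pick indices with nonzero a[1]·b[1] = (-3)·(-3) = 9. Only the fibre through (1,1,·) is needed: R[1,1,:] = T[1,1,:] − Σₗ aₗ[1]bₗ[1]cₗ = [-11, -25] − (-1)·(-2)·(-1, 1) = [-9, -27]. Then w[k] = R[1,1,k] / 9 for each k, giving w = [-9, -27] / 9 = (-1, -3).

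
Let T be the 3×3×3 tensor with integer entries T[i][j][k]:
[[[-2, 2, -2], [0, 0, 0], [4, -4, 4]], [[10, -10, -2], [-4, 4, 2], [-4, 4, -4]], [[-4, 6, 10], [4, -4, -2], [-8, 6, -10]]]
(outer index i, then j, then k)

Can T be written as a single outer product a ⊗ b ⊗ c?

No

The mode-2 unfolding of T (rows indexed by j, columns by (i,k) = (0,0), (0,1), (0,2), (1,0), (1,1), (1,2), (2,0), (2,1), (2,2)) is [[-2, 2, -2, 10, -10, -2, -4, 6, 10], [0, 0, 0, -4, 4, 2, 4, -4, -2], [4, -4, 4, -4, 4, -4, -8, 6, -10]].
There the 3×3 minor on rows j ∈ {0, 1, 2}, columns (i,k) ∈ {(0,0), (1,0), (2,1)} is det [[-2, 10, 6], [0, -4, -4], [4, -4, 6]] = 16 ≠ 0, so this unfolding has rank ≥ 3; CP rank is at least every unfolding rank, so rank(T) ≥ 3.
In particular rank(T) ≥ 3 > 1, so T is not rank-1.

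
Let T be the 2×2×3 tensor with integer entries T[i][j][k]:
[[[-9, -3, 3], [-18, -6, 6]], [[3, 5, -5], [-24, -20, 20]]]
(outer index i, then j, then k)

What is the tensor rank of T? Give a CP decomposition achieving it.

Lower bound: the mode-1 unfolding of T (rows indexed by i, columns by (j,k) = (0,0), (0,1), (0,2), (1,0), (1,1), (1,2)) is [[-9, -3, 3, -18, -6, 6], [3, 5, -5, -24, -20, 20]].
There the 2×2 minor on rows i ∈ {0, 1}, columns (j,k) ∈ {(0,0), (0,1)} is det [[-9, -3], [3, 5]] = -36 ≠ 0, so this unfolding has rank ≥ 2; CP rank is at least every unfolding rank, so rank(T) ≥ 2. (Flattening ranks never certify an upper bound on CP rank; for that we must actually write T with 2 rank-1 terms.)
Upper bound — finding two terms. Write S_k = T[:,:,k] for the frontal slices: S₀ = [[-9, -18], [3, -24]], S₁ = [[-3, -6], [5, -20]], S₂ = [[3, 6], [-5, 20]].
If T = a₁ ⊗ b₁ ⊗ c₁ + a₂ ⊗ b₂ ⊗ c₂ then each S_k = c₁[k]·a₁b₁ᵀ + c₂[k]·a₂b₂ᵀ. S₀ and S₁ are linearly independent, so a₁b₁ᵀ and a₂b₂ᵀ must span the same plane of matrices: they are the rank-1 matrices of the form x·S₀ + y·S₁.
det(x·S₀ + y·S₁) is 270·x² + 360·xy + 90·y² = 90·(x + y)(3·x + y), vanishing at (x:y) = (1:-1) and (1:-3).
M₁ = S₀ − S₁ = [[-6, -12], [-2, -4]] = (-2)·[3, 1][1, 2]ᵀ and M₂ = S₀ − 3·S₁ = [[0, 0], [-12, 36]] = (-12)·[0, 1][1, -3]ᵀ, so take a₁ = [3, 1], b₁ = [1, 2], a₂ = [0, 1], b₂ = [1, -3].
Each slice is an integer combination of E₁ = a₁b₁ᵀ and E₂ = a₂b₂ᵀ: S₀ = −3·E₁ + 6·E₂, S₁ = −E₁ + 6·E₂, S₂ = E₁ − 6·E₂; reading off coefficients, c₁ = [-3, -1, 1] and c₂ = [6, 6, -6].
Hence T = [3, 1] ⊗ [1, 2] ⊗ [-3, -1, 1] + [0, 1] ⊗ [1, -3] ⊗ [6, 6, -6], so rank(T) ≤ 2.
These bounds meet, so rank(T) = 2.
Check entry T[1,0,0] = 3: (1)·(1)·(-3) + (1)·(1)·(6) = 3.

rank(T) = 2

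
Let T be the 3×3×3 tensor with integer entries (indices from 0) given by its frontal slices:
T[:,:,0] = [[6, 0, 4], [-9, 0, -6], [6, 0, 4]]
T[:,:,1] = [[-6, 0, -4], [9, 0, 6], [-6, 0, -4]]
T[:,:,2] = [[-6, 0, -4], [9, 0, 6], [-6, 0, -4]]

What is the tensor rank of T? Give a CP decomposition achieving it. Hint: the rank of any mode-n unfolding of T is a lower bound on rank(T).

rank(T) = 1

Lower bound: T ≠ 0 (e.g. T[0,0,0] = 6), so rank(T) ≥ 1.
Upper bound: the mode-1 fibre T[:,0,0] = [6, -9, 6] gives a = [2, -3, 2] (primitive direction); the mode-2 fibre T[0,:,0] = [6, 0, 4] gives b = [3, 0, 2]; then c[k] = T[0,0,k] / (a[0]·b[0]) = [6, -6, -6] / 6 = [1, -1, -1].
Expanding [2, -3, 2] ⊗ [3, 0, 2] ⊗ [1, -1, -1] reproduces all 27 entries of T, so T = [2, -3, 2] ⊗ [3, 0, 2] ⊗ [1, -1, -1] and rank(T) ≤ 1.
These bounds meet, so rank(T) = 1.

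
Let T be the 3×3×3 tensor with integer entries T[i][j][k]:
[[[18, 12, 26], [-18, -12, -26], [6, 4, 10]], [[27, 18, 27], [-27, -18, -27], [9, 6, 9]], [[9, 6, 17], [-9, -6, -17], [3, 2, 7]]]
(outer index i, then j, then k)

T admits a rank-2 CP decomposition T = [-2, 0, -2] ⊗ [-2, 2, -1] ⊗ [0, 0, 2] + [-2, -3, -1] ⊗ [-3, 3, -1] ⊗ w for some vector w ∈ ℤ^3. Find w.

w = [3, 2, 3]

Subtract the known terms from T to get the rank-1 residual R = [-2, -3, -1] ⊗ [-3, 3, -1] ⊗ w, so R[i,j,k] = a[i]·b[j]·w[k]. Pick indices with nonzero a[0]·b[0] = (-2)·(-3) = 6. Only the fibre through (0,0,·) is needed: R[0,0,:] = T[0,0,:] − Σₗ aₗ[0]bₗ[0]cₗ = [18, 12, 26] − (-2)·(-2)·[0, 0, 2] = [18, 12, 18]. Then w[k] = R[0,0,k] / 6 for each k, giving w = [18, 12, 18] / 6 = [3, 2, 3].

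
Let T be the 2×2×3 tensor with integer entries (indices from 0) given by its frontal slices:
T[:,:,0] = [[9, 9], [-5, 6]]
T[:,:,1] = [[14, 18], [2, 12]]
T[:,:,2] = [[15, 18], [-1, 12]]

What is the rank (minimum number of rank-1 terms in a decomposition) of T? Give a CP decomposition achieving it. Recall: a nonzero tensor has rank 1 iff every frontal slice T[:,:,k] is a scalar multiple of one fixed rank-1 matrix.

Lower bound: the mode-3 unfolding of T (rows indexed by k, columns by (i,j) = (0,0), (0,1), (1,0), (1,1)) is [[9, 9, -5, 6], [14, 18, 2, 12], [15, 18, -1, 12]].
There the 2×2 minor on rows k ∈ {0, 1}, columns (i,j) ∈ {(0,0), (0,1)} is det [[9, 9], [14, 18]] = 36 ≠ 0, so this unfolding has rank ≥ 2; CP rank is at least every unfolding rank, so rank(T) ≥ 2. (This is only a lower bound: in general the CP rank may exceed every unfolding rank, so we still need to exhibit 2 rank-1 terms summing to T.)
Upper bound — finding two terms. Write S_k = T[:,:,k] for the frontal slices: S₀ = [[9, 9], [-5, 6]], S₁ = [[14, 18], [2, 12]], S₂ = [[15, 18], [-1, 12]].
If T = a₁ ⊗ b₁ ⊗ c₁ + a₂ ⊗ b₂ ⊗ c₂ then each S_k = c₁[k]·a₁b₁ᵀ + c₂[k]·a₂b₂ᵀ. S₀ and S₁ are linearly independent, so a₁b₁ᵀ and a₂b₂ᵀ must span the same plane of matrices: they are the rank-1 matrices of the form x·S₀ + y·S₁.
det(x·S₀ + y·S₁) is 99·x² + 264·xy + 132·y² = 33·(x + 2·y)(3·x + 2·y), vanishing at (x:y) = (2:-1) and (2:-3).
M₁ = 2·S₀ − S₁ = [[4, 0], [-12, 0]] = 4·(1, -3)(1, 0)ᵀ and M₂ = 2·S₀ − 3·S₁ = [[-24, -36], [-16, -24]] = (-4)·(3, 2)(2, 3)ᵀ, so take a₁ = (1, -3), b₁ = (1, 0), a₂ = (3, 2), b₂ = (2, 3).
Each slice is an integer combination of E₁ = a₁b₁ᵀ and E₂ = a₂b₂ᵀ: S₀ = 3·E₁ + E₂, S₁ = 2·E₁ + 2·E₂, S₂ = 3·E₁ + 2·E₂; reading off coefficients, c₁ = (3, 2, 3) and c₂ = (1, 2, 2).
Hence T = (1, -3) ⊗ (1, 0) ⊗ (3, 2, 3) + (3, 2) ⊗ (2, 3) ⊗ (1, 2, 2), so rank(T) ≤ 2.
These bounds meet, so rank(T) = 2.

rank(T) = 2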